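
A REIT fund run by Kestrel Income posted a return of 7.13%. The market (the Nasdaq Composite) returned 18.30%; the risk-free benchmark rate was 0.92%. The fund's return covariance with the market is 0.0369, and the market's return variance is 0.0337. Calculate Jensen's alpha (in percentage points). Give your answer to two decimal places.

β = Cov / Var = 0.0369 / 0.0337 = 1.0950
E[R] = Rf + β(Rm − Rf) = 0.92% + 1.0950 × (18.30% − 0.92%) = 19.9511%
α = Rp − E[R] = 7.13% − 19.9511% = -12.8211

-12.82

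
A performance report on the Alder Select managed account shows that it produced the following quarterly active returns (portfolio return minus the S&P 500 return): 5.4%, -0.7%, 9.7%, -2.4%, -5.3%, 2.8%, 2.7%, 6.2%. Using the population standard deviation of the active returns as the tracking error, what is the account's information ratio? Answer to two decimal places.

r̄ = (5.4 − 0.7 + 9.7 − 2.4 − 5.3 + 2.8 + 2.7 + 6.2) / 8 = 2.3000%
Σ(r − r̄)² = 168.8400; population σ = √(168.8400/8) = 4.5940%
IR = r̄ / tracking error = 2.3000 / 4.5940 = 0.5007

0.50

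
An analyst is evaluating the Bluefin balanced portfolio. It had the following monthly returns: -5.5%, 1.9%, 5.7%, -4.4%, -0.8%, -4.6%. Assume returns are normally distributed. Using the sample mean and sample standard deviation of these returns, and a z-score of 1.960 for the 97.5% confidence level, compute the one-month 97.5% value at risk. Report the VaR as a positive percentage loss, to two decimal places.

9.94

r̄ = (-5.5 + 1.9 + 5.7 − 4.4 − 0.8 − 4.6) / 6 = -7.70 / 6 = -1.2833%
Sample std dev = √[97.6283 / 5] = 4.4188%
VaR = −(r̄ − z·σ) = −(-1.2833 − 1.960 × 4.4188) = −(-9.9441) = 9.9441%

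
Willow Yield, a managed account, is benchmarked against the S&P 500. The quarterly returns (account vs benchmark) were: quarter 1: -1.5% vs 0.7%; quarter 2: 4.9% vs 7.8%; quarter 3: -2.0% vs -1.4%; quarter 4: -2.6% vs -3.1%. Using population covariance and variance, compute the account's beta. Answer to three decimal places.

0.715

r̄p = -0.3000%,  r̄m = 1.0000%
Cov = Σ(rp − r̄p)(rm − r̄m) / 4 = 12.3075
Var(rm) = Σ(rm − r̄m)² / 4 = 17.2250
β = Cov / Var = 12.3075 / 17.2250 = 0.7145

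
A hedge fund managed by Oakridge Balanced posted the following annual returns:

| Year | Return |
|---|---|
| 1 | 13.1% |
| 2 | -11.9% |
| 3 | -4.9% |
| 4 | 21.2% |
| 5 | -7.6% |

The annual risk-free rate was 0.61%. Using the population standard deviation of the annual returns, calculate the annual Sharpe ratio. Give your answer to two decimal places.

0.11

μ = (13.1 − 11.9 − 4.9 + 21.2 − 7.6) / 5 = 1.9800%
Population σ = √[Σ(r − μ)² / 5] = √[824.8280 / 5] = √164.9656 = 12.8439%
Sharpe = (μ − rf) / σ = (1.9800 − 0.61) / 12.8439 = 1.3700 / 12.8439 = 0.1067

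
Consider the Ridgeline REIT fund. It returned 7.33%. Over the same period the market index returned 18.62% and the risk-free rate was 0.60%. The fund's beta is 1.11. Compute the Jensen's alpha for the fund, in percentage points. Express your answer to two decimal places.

CAPM expected return = Rf + β(Rm − Rf) = 0.60% + 1.11 × (18.62% − 0.60%) = 0.6 + 1.11 × 18.02 = 20.6022%
Jensen's α = Rp − E[R] = 7.33% − 20.6022% = -13.2722

-13.27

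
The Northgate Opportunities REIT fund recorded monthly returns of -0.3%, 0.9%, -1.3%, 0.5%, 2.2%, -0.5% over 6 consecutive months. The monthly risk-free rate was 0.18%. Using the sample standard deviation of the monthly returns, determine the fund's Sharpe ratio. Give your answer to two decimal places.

r̄ = (-0.3 + 0.9 − 1.3 + 0.5 + 2.2 − 0.5) / 6 = 0.2500%
Σ(r − r̄)² = (-0.3 − 0.2500)² + (0.9 − 0.2500)² + (-1.3 − 0.2500)² + … = 7.5550
σ = √[7.5550 / 5] = 1.2292%
Sharpe = (r̄ − rf) / σ = (0.2500 − 0.18) / 1.2292 = 0.0700 / 1.2292 = 0.0569

0.06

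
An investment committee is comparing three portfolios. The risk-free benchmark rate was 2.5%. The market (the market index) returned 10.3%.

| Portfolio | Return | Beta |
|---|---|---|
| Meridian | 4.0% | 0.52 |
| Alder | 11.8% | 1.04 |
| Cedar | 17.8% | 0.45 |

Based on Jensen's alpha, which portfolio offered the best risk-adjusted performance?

Cedar

Meridian: α = 4.0% − [2.5% + 0.52 × (10.3% − 2.5%)] = -2.556
Alder: α = 11.8% − [2.5% + 1.04 × (10.3% − 2.5%)] = 1.188
Cedar: α = 17.8% − [2.5% + 0.45 × (10.3% − 2.5%)] = 11.790
Highest: Cedar (11.790).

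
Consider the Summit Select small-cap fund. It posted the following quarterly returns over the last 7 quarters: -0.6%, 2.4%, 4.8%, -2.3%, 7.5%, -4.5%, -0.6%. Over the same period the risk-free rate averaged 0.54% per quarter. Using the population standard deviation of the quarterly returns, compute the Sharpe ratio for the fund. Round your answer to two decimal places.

0.11

r̄ = (-0.6 + 2.4 + 4.8 − 2.3 + 7.5 − 4.5 − 0.6) / 7 = 6.70 / 7 = 0.9571%
Population σ = √[Σ(r − r̄)² / 7] = √[104.8971 / 7] = √14.9853 = 3.8711%
Sharpe = (r̄ − rf) / σ = (0.9571 − 0.54) / 3.8711 = 0.4171 / 3.8711 = 0.1077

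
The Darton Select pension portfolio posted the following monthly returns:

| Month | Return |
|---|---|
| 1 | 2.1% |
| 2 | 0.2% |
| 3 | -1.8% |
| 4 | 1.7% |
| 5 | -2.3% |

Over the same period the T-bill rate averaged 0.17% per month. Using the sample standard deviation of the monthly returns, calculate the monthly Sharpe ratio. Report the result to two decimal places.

-0.10

Mean return r̄ = -0.10 / 5 = -0.0200%
Sample σ = √[Σ(r − r̄)² / 4] = √[15.8680 / 4] = √3.9670 = 1.9917%
Sharpe = (r̄ − rf) / σ = (-0.0200 − 0.17) / 1.9917 = -0.1900 / 1.9917 = -0.0954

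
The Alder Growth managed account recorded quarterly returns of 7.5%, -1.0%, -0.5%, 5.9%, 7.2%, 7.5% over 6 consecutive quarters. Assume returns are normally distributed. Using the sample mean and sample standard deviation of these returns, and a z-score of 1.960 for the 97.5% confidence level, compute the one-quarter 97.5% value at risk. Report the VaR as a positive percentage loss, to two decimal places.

r̄ = (7.5 − 1 − 0.5 + 5.9 + 7.2 + 7.5) / 6 = 26.60 / 6 = 4.4333%
Σ(r − r̄)² = (7.5 − 4.4333)² + (-1 − 4.4333)² + (-0.5 − 4.4333)² + … = 82.4733
sample σ = √(82.4733 / 5) = √16.4947 = 4.0614%
VaR = −(r̄ − z·σ) = −(4.4333 − 1.960 × 4.0614) = −(-3.5270) = 3.5270%

3.53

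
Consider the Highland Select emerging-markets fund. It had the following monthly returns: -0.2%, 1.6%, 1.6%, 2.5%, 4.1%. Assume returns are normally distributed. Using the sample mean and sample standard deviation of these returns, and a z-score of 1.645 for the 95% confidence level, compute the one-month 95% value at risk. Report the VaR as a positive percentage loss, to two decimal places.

0.65

r̄ = (-0.2 + 1.6 + 1.6 + 2.5 + 4.1) / 5 = 9.60 / 5 = 1.9200%
Σ(r − r̄)² = 9.7880; sample σ = √(9.7880/4) = 1.5643%
VaR = −(r̄ − z·σ) = −(1.9200 − 1.645 × 1.5643) = −(-0.6533) = 0.6533%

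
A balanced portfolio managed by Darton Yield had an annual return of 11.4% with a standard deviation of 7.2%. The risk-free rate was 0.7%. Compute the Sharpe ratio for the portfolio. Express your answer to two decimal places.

1.49

Sharpe = (Rp − Rf) / σp = (11.4% − 0.7%) / 7.2% = 10.70% / 7.2% = 1.4861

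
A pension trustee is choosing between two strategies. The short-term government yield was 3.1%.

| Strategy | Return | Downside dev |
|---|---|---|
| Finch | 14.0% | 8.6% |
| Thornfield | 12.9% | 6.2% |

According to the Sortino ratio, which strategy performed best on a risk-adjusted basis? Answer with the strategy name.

Thornfield

Finch: Sortino ratio = (14.0% − 3.1%) / 8.6% = 1.267
Thornfield: Sortino ratio = (12.9% − 3.1%) / 6.2% = 1.581
Highest: Thornfield (1.581).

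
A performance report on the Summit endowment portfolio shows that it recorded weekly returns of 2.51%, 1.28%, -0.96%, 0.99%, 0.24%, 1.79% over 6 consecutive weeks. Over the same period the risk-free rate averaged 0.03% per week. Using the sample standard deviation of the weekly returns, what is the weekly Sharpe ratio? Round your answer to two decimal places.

0.78

r̄ = (2.51 + 1.28 − 0.96 + 0.99 + 0.24 + 1.79) / 6 = 5.850 / 6 = 0.9750%
Σ(r − r̄)² = 7.3982; sample σ = √(7.3982/5) = 1.2164%
Sharpe = (r̄ − rf) / σ = (0.9750 − 0.03) / 1.2164 = 0.9450 / 1.2164 = 0.7769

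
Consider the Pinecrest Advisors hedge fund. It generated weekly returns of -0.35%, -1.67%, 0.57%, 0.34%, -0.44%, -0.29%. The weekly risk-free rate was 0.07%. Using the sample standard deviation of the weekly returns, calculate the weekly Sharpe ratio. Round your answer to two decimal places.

μ = (-0.35 − 1.67 + 0.57 + 0.34 − 0.44 − 0.29) / 6 = -0.3067%
Σ(r − μ)² = (-0.35 − (-0.3067))² + (-1.67 − (-0.3067))² + … = 3.0653
σ = √[3.0653 / 5] = 0.7830%
Sharpe = (μ − rf) / σ = (-0.3067 − 0.07) / 0.7830 = -0.3767 / 0.7830 = -0.4811

-0.48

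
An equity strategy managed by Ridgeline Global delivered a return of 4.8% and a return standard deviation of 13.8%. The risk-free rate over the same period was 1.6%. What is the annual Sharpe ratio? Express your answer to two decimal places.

0.23

Sharpe = (Rp − Rf) / σp = (4.8% − 1.6%) / 13.8% = 3.20% / 13.8% = 0.2319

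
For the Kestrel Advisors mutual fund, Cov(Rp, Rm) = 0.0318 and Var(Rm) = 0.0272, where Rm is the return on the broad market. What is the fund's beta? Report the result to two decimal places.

1.17

β = Cov(Rp, Rm) / Var(Rm) = 0.0318 / 0.0272 = 1.1691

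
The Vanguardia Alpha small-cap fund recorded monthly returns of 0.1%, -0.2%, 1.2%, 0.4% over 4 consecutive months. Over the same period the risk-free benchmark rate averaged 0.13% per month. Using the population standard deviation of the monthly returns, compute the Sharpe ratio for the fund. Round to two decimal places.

0.47

Mean return r̄ = 1.50 / 4 = 0.3750%
Σ(r − r̄)² = (0.1 − 0.3750)² + (-0.2 − 0.3750)² + … = 1.0875
population σ = √(1.0875 / 4) = √0.2719 = 0.5214%
Sharpe = (r̄ − rf) / σ = (0.3750 − 0.13) / 0.5214 = 0.2450 / 0.5214 = 0.4699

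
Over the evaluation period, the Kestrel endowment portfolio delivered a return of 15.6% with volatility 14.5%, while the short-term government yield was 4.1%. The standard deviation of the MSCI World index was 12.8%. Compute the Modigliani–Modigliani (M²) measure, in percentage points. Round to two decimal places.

Sharpe = (Rp − Rf) / σp = (15.6% − 4.1%) / 14.5% = 0.7931
M² = Rf + Sharpe × σm = 4.1% + 0.7931 × 12.8% = 14.2517%

14.25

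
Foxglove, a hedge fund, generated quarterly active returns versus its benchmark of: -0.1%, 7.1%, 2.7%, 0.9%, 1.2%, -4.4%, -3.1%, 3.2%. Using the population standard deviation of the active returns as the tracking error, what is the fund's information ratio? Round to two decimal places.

0.28

r̄ = (-0.1 + 7.1 + 2.7 + 0.9 + 1.2 − 4.4 − 3.1 + 3.2) / 8 = 7.50 / 8 = 0.9375%
Population σ = √[Σ(r − r̄)² / 8] = √[92.1388 / 8] = √11.5174 = 3.3937%
IR = r̄ / tracking error = 0.9375 / 3.3937 = 0.2762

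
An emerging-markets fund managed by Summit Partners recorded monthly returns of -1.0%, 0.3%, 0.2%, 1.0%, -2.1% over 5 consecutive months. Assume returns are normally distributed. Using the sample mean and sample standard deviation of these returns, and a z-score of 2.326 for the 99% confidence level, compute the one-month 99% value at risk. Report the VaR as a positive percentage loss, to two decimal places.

3.18

r̄ = (-1 + 0.3 + 0.2 + 1 − 2.1) / 5 = -1.60 / 5 = -0.3200%
Σ(r − r̄)² = (-1 − (-0.3200))² + (0.3 − (-0.3200))² + (0.2 − (-0.3200))² + … = 6.0280
sample σ = √(6.0280 / 4) = √1.5070 = 1.2276%
VaR = −(r̄ − z·σ) = −(-0.3200 − 2.326 × 1.2276) = −(-3.1754) = 3.1754%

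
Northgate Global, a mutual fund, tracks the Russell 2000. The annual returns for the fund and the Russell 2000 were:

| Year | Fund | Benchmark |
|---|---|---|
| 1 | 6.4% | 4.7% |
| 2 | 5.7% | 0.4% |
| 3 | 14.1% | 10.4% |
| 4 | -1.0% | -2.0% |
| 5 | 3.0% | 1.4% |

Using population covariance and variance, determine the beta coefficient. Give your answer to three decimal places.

r̄p = 5.6400%,  r̄m = 2.9800%
Cov = Σ(rp − r̄p)(rm − r̄m) / 5 = 20.2328
Var(rm) = Σ(rm − r̄m)² / 5 = 18.3936
β = Cov / Var = 20.2328 / 18.3936 = 1.1000

1.100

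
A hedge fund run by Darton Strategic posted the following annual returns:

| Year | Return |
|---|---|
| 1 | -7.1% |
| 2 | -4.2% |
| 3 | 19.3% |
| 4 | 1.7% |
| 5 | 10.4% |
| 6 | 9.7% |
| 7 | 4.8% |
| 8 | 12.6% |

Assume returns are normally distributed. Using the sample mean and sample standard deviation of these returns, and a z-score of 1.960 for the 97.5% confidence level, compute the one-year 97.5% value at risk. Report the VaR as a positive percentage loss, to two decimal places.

Mean return μ = 47.20 / 8 = 5.9000%
Sample σ = √[Σ(r − μ)² / 7] = √[549.0000 / 7] = √78.4286 = 8.8560%
VaR = −(μ − z·σ) = −(5.9000 − 1.960 × 8.8560) = −(-11.4578) = 11.4578%

11.46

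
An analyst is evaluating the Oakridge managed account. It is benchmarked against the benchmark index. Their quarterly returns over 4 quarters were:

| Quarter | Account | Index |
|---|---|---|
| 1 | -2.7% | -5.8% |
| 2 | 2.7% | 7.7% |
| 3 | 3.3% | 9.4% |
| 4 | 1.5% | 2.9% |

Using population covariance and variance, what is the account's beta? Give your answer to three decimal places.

0.393

r̄p = 1.2000%,  r̄m = 3.5500%
Cov = Σ(rp − r̄p)(rm − r̄m) / 4 = 13.6950
Var(rm) = Σ(rm − r̄m)² / 4 = 34.8225
β = Cov / Var = 13.6950 / 34.8225 = 0.3933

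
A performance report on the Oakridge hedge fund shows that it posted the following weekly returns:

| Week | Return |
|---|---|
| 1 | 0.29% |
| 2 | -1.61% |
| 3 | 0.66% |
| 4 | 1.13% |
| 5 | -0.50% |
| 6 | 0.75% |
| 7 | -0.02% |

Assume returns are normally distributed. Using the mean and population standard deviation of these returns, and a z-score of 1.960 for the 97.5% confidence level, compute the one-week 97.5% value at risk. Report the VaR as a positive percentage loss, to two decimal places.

r̄ = (0.29 − 1.61 + 0.66 + 1.13 − 0.5 + 0.75 − 0.02) / 7 = 0.700 / 7 = 0.1000%
Σ(r − r̄)² = 5.1316; population σ = √(5.1316/7) = 0.8562%
VaR = −(r̄ − z·σ) = −(0.1000 − 1.960 × 0.8562) = −(-1.5782) = 1.5782%

1.58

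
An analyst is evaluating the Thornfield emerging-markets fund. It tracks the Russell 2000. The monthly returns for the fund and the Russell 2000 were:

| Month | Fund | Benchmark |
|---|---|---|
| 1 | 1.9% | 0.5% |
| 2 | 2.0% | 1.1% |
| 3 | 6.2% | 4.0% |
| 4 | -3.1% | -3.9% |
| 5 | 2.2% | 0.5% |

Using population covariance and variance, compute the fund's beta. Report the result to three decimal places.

1.161

r̄p = 1.8400%,  r̄m = 0.4400%
Cov = Σ(rp − r̄p)(rm − r̄m) / 5 = 7.4184
Var(rm) = Σ(rm − r̄m)² / 5 = 6.3904
β = Cov / Var = 7.4184 / 6.3904 = 1.1609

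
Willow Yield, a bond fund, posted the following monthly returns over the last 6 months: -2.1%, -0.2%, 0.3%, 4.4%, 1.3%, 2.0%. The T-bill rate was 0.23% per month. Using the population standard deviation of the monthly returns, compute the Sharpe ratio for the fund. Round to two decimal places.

0.36

Mean return μ = 5.70 / 6 = 0.9500%
Σ(r − μ)² = 24.1750; population σ = √(24.1750/6) = 2.0073%
Sharpe = (μ − rf) / σ = (0.9500 − 0.23) / 2.0073 = 0.7200 / 2.0073 = 0.3587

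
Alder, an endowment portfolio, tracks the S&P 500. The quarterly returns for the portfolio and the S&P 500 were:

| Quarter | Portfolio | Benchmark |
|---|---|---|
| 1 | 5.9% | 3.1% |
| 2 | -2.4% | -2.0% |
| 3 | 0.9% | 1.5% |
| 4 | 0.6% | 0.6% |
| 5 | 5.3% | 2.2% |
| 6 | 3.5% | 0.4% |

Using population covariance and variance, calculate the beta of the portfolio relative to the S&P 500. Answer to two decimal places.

1.57

r̄p = 2.3000%,  r̄m = 0.9667%
Cov = Σ(rp − r̄p)(rm − r̄m) / 6 = 4.0867
Var(rm) = Σ(rm − r̄m)² / 6 = 2.6022
β = Cov / Var = 4.0867 / 2.6022 = 1.5705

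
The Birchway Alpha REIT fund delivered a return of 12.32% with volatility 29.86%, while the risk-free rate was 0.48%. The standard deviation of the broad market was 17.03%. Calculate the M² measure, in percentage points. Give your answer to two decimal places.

Sharpe = (Rp − Rf) / σp = (12.32% − 0.48%) / 29.86% = 0.3965
M² = Rf + Sharpe × σm = 0.48% + 0.3965 × 17.03% = 7.2324%

7.23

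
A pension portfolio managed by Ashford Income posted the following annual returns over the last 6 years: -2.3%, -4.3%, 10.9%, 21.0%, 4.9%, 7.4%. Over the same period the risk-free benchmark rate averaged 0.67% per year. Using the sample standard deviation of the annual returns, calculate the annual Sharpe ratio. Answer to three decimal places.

0.606

r̄ = (-2.3 − 4.3 + 10.9 + 21 + 4.9 + 7.4) / 6 = 37.60 / 6 = 6.2667%
Σ(r − r̄)² = 426.7333; sample σ = √(426.7333/5) = 9.2383%
Sharpe = (r̄ − rf) / σ = (6.2667 − 0.67) / 9.2383 = 5.5967 / 9.2383 = 0.6058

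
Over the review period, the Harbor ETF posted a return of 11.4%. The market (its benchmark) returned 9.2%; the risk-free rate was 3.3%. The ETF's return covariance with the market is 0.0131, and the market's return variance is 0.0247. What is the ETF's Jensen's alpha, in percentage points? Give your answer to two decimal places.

4.97

β = Cov / Var = 0.0131 / 0.0247 = 0.5304
E[R] = Rf + β(Rm − Rf) = 3.3% + 0.5304 × (9.2% − 3.3%) = 6.4294%
α = Rp − E[R] = 11.4% − 6.4294% = 4.9706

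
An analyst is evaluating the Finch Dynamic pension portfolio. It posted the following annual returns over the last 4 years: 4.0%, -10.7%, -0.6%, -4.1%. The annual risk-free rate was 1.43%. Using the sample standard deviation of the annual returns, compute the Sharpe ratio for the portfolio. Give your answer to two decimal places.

Mean return r̄ = -11.40 / 4 = -2.8500%
Sample std dev = √[115.1700 / 3] = 6.1960%
Sharpe = (r̄ − rf) / σ = (-2.8500 − 1.43) / 6.1960 = -4.2800 / 6.1960 = -0.6908

-0.69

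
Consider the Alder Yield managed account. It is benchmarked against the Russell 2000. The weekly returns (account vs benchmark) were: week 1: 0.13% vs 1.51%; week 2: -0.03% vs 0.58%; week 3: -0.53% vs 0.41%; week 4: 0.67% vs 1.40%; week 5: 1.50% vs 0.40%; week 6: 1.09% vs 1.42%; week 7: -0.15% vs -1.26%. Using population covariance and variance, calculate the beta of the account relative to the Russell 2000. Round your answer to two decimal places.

0.27

r̄p = 0.3829%,  r̄m = 0.6371%
Cov = Σ(rp − r̄p)(rm − r̄m) / 7 = 0.2184
Var(rm) = Σ(rm − r̄m)² / 7 = 0.8096
β = Cov / Var = 0.2184 / 0.8096 = 0.2698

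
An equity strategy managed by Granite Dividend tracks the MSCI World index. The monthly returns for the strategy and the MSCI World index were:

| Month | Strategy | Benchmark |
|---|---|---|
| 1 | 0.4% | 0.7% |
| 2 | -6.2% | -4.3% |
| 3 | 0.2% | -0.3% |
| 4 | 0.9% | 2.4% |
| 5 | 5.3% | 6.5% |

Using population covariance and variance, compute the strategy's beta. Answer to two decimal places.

r̄p = 0.1200%,  r̄m = 1.0000%
Cov = Σ(rp − r̄p)(rm − r̄m) / 5 = 12.5780
Var(rm) = Σ(rm − r̄m)² / 5 = 12.4160
β = Cov / Var = 12.5780 / 12.4160 = 1.0130

1.01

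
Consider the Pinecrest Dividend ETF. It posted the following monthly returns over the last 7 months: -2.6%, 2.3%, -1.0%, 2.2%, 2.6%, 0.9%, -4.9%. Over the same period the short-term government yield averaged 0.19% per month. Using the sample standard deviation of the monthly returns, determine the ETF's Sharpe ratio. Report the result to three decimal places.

μ = (-2.6 + 2.3 − 1 + 2.2 + 2.6 + 0.9 − 4.9) / 7 = -0.0714%
Σ(r − μ)² = 49.4343; sample σ = √(49.4343/6) = 2.8704%
Sharpe = (μ − rf) / σ = (-0.0714 − 0.19) / 2.8704 = -0.2614 / 2.8704 = -0.0911

-0.091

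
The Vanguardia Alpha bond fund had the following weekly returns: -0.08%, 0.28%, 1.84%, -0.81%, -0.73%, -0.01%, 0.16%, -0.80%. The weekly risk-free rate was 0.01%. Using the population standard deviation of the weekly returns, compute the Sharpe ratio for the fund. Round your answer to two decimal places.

μ = (-0.08 + 0.28 + 1.84 − 0.81 − 0.73 − 0.01 + 0.16 − 0.8) / 8 = -0.150 / 8 = -0.0188%
Σ(r − μ)² = (-0.08 − (-0.0188))² + (0.28 − (-0.0188))² + (1.84 − (-0.0188))² + … = 5.3223
population σ = √(5.3223 / 8) = √0.6653 = 0.8157%
Sharpe = (μ − rf) / σ = (-0.0188 − 0.01) / 0.8157 = -0.0288 / 0.8157 = -0.0353

-0.04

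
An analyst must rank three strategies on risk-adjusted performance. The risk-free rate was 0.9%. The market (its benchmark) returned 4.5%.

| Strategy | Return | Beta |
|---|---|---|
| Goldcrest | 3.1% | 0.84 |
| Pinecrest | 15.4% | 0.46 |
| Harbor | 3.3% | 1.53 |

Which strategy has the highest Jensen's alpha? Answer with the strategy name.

Goldcrest: α = 3.1% − [0.9% + 0.84 × (4.5% − 0.9%)] = -0.824
Pinecrest: α = 15.4% − [0.9% + 0.46 × (4.5% − 0.9%)] = 12.844
Harbor: α = 3.3% − [0.9% + 1.53 × (4.5% − 0.9%)] = -3.108
Highest: Pinecrest (12.844).

Pinecrest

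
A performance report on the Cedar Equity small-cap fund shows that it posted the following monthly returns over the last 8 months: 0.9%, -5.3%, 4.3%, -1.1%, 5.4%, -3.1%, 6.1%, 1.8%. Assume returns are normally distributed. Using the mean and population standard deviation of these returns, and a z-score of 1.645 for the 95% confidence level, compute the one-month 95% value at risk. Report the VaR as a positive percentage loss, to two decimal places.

5.18

r̄ = (0.9 − 5.3 + 4.3 − 1.1 + 5.4 − 3.1 + 6.1 + 1.8) / 8 = 9.00 / 8 = 1.1250%
Population std dev = √[117.6950 / 8] = 3.8356%
VaR = −(r̄ − z·σ) = −(1.1250 − 1.645 × 3.8356) = −(-5.1846) = 5.1846%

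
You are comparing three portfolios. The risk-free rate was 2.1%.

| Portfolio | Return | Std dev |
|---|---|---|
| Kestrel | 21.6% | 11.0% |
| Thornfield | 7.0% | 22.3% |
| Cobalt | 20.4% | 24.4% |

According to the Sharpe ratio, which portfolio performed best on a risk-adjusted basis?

Kestrel

Kestrel: Sharpe ratio = (21.6% − 2.1%) / 11.0% = 1.773
Thornfield: Sharpe ratio = (7.0% − 2.1%) / 22.3% = 0.220
Cobalt: Sharpe ratio = (20.4% − 2.1%) / 24.4% = 0.750
Highest: Kestrel (1.773).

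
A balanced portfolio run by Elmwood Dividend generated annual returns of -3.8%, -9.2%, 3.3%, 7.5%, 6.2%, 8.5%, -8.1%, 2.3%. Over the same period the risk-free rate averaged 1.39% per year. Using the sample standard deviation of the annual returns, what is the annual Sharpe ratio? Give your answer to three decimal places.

-0.079

Mean return r̄ = 6.70 / 8 = 0.8375%
Σ(r − r̄)² = 342.1988; sample σ = √(342.1988/7) = 6.9918%
Sharpe = (r̄ − rf) / σ = (0.8375 − 1.39) / 6.9918 = -0.5525 / 6.9918 = -0.0790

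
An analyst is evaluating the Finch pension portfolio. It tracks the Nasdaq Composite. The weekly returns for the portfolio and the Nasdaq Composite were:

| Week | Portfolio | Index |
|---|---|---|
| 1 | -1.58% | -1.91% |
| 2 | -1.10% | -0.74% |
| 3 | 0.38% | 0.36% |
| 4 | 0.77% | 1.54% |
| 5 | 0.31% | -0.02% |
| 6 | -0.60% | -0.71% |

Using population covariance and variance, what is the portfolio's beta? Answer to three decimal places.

0.750

r̄p = -0.3033%,  r̄m = -0.2467%
Cov = Σ(rp − r̄p)(rm − r̄m) / 6 = 0.8542
Var(rm) = Σ(rm − r̄m)² / 6 = 1.1394
β = Cov / Var = 0.8542 / 1.1394 = 0.7497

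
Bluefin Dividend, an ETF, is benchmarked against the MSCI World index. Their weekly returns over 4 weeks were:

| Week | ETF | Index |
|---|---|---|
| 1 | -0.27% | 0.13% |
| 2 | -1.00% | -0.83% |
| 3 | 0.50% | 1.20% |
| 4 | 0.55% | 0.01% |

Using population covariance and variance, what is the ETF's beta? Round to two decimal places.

0.69

r̄p = -0.0550%,  r̄m = 0.1275%
Cov = Σ(rp − r̄p)(rm − r̄m) / 4 = 0.3571
Var(rm) = Σ(rm − r̄m)² / 4 = 0.5202
β = Cov / Var = 0.3571 / 0.5202 = 0.6865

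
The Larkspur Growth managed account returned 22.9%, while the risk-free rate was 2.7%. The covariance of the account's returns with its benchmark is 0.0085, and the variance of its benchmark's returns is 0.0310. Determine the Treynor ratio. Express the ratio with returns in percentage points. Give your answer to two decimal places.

73.67

β = Cov / Var = 0.0085 / 0.0310 = 0.2742
Treynor = (Rp − Rf) / β = (22.9% − 2.7%) / 0.2742 = 20.20 / 0.2742 = 73.6689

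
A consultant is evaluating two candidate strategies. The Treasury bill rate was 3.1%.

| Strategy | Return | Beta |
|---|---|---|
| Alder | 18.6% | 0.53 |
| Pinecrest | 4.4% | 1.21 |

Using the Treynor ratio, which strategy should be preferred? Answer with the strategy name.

Alder

Alder: Treynor = (18.6% − 3.1%) / 0.53 = 29.245
Pinecrest: Treynor = (4.4% − 3.1%) / 1.21 = 1.074
Highest: Alder (29.245).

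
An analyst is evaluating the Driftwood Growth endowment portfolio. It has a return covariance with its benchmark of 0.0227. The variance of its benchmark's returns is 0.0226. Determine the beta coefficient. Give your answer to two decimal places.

β = Cov(Rp, Rm) / Var(Rm) = 0.0227 / 0.0226 = 1.0044

1.00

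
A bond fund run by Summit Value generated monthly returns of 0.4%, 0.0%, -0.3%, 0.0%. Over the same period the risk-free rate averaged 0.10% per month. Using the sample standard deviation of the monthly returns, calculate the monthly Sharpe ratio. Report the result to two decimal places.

-0.26

μ = (0.4 + 0 − 0.3 + 0) / 4 = 0.10 / 4 = 0.0250%
Σ(r − μ)² = 0.2475; sample σ = √(0.2475/3) = 0.2872%
Sharpe = (μ − rf) / σ = (0.0250 − 0.1) / 0.2872 = -0.0750 / 0.2872 = -0.2611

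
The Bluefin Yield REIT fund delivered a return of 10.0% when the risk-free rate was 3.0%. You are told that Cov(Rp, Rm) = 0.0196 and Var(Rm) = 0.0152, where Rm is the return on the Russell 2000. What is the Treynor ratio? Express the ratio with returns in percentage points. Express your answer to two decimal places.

β = Cov / Var = 0.0196 / 0.0152 = 1.2895
Treynor = (Rp − Rf) / β = (10.0% − 3.0%) / 1.2895 = 7.00 / 1.2895 = 5.4285

5.43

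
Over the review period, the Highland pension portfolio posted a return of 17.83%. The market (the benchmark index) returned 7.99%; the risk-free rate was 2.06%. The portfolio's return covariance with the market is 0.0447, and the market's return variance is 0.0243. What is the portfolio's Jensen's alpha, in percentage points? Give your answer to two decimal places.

4.86

β = Cov / Var = 0.0447 / 0.0243 = 1.8395
E[R] = Rf + β(Rm − Rf) = 2.06% + 1.8395 × (7.99% − 2.06%) = 12.9682%
α = Rp − E[R] = 17.83% − 12.9682% = 4.8618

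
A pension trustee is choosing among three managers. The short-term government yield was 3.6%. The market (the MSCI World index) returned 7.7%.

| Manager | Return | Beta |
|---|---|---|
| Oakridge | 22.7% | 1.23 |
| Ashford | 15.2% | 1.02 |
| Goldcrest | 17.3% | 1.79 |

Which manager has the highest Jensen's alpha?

Oakridge

Oakridge: α = 22.7% − [3.6% + 1.23 × (7.7% − 3.6%)] = 14.057
Ashford: α = 15.2% − [3.6% + 1.02 × (7.7% − 3.6%)] = 7.418
Goldcrest: α = 17.3% − [3.6% + 1.79 × (7.7% − 3.6%)] = 6.361
Highest: Oakridge (14.057).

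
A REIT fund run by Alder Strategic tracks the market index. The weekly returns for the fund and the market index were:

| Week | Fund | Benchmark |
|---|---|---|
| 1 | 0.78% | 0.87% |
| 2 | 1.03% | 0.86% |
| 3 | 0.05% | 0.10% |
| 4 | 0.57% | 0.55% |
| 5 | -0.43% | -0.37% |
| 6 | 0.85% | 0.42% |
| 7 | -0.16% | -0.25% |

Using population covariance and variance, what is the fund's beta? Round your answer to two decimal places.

r̄p = 0.3843%,  r̄m = 0.3114%
Cov = Σ(rp − r̄p)(rm − r̄m) / 7 = 0.2288
Var(rm) = Σ(rm − r̄m)² / 7 = 0.2151
β = Cov / Var = 0.2288 / 0.2151 = 1.0637

1.06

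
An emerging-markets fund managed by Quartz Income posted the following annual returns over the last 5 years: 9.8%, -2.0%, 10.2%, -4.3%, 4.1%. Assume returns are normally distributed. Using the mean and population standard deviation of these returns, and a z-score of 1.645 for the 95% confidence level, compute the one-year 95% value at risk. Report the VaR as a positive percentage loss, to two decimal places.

6.20

Mean return r̄ = 17.80 / 5 = 3.5600%
Σ(r − r̄)² = 176.0120; population σ = √(176.0120/5) = 5.9332%
VaR = −(r̄ − z·σ) = −(3.5600 − 1.645 × 5.9332) = −(-6.2001) = 6.2001%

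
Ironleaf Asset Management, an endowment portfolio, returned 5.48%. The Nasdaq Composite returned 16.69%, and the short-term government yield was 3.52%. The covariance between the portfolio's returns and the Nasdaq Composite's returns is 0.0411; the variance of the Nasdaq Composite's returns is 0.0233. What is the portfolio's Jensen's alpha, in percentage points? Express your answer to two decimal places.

β = Cov / Var = 0.0411 / 0.0233 = 1.7639
E[R] = Rf + β(Rm − Rf) = 3.52% + 1.7639 × (16.69% − 3.52%) = 26.7506%
α = Rp − E[R] = 5.48% − 26.7506% = -21.2706

-21.27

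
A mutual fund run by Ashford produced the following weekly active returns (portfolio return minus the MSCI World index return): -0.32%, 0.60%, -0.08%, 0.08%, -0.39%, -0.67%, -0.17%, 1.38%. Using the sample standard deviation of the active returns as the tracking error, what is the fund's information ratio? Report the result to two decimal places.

0.08

μ = (-0.32 + 0.6 − 0.08 + 0.08 − 0.39 − 0.67 − 0.17 + 1.38) / 8 = 0.430 / 8 = 0.0538%
Sample σ = √[Σ(r − μ)² / 7] = √[2.9864 / 7] = √0.4266 = 0.6531%
IR = μ / tracking error = 0.0538 / 0.6531 = 0.0824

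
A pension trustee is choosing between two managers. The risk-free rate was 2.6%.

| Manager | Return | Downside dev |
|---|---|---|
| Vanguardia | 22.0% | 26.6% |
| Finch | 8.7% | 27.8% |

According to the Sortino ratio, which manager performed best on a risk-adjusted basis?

Vanguardia: Sortino ratio = (22.0% − 2.6%) / 26.6% = 0.729
Finch: Sortino ratio = (8.7% − 2.6%) / 27.8% = 0.219
Highest: Vanguardia (0.729).

Vanguardia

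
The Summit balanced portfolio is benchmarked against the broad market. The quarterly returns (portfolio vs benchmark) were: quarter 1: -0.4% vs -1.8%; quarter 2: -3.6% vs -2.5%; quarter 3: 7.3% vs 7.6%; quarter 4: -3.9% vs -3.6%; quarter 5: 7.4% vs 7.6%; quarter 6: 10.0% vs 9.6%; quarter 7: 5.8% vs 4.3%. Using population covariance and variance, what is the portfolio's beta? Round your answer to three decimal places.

1.019

r̄p = 3.2286%,  r̄m = 3.0286%
Cov = Σ(rp − r̄p)(rm − r̄m) / 7 = 26.8535
Var(rm) = Σ(rm − r̄m)² / 7 = 26.3449
β = Cov / Var = 26.8535 / 26.3449 = 1.0193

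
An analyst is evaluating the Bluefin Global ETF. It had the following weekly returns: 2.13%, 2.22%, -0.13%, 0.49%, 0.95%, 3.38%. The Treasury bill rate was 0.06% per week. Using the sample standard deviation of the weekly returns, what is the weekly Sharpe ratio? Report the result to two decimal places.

Mean return r̄ = 9.040 / 6 = 1.5067%
Sample σ = √[Σ(r − r̄)² / 5] = √[8.4289 / 5] = √1.6858 = 1.2984%
Sharpe = (r̄ − rf) / σ = (1.5067 − 0.06) / 1.2984 = 1.4467 / 1.2984 = 1.1142

1.11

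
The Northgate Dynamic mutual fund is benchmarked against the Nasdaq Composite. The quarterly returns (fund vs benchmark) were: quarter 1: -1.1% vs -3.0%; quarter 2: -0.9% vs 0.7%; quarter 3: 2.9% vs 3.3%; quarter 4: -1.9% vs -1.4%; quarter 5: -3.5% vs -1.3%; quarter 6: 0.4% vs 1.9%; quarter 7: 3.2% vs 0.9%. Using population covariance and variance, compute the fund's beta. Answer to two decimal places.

0.82

r̄p = -0.1286%,  r̄m = 0.1571%
Cov = Σ(rp − r̄p)(rm − r̄m) / 7 = 3.3188
Var(rm) = Σ(rm − r̄m)² / 7 = 4.0396
β = Cov / Var = 3.3188 / 4.0396 = 0.8216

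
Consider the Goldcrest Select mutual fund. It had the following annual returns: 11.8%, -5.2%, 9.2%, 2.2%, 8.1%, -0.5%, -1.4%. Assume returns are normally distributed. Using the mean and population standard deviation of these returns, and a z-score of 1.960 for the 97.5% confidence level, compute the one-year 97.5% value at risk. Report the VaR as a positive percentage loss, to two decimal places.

8.02

r̄ = (11.8 − 5.2 + 9.2 + 2.2 + 8.1 − 0.5 − 1.4) / 7 = 24.20 / 7 = 3.4571%
Population std dev = √[239.9171 / 7] = 5.8544%
VaR = −(r̄ − z·σ) = −(3.4571 − 1.960 × 5.8544) = −(-8.0175) = 8.0175%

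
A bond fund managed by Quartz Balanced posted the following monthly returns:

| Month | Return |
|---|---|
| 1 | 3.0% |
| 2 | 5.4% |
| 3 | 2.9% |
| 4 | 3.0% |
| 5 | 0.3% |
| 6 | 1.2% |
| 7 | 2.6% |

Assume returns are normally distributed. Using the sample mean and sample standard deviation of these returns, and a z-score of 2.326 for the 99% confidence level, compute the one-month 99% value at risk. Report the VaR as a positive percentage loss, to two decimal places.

r̄ = (3 + 5.4 + 2.9 + 3 + 0.3 + 1.2 + 2.6) / 7 = 2.6286%
Σ(r − r̄)² = 15.4943; sample σ = √(15.4943/6) = 1.6070%
VaR = −(r̄ − z·σ) = −(2.6286 − 2.326 × 1.6070) = −(-1.1093) = 1.1093%

1.11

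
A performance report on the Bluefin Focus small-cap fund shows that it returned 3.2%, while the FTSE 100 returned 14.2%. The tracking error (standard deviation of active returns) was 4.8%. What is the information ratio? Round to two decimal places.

IR = (Rp − Rb) / TE = (3.2% − 14.2%) / 4.8% = -11.00% / 4.8% = -2.2917

-2.29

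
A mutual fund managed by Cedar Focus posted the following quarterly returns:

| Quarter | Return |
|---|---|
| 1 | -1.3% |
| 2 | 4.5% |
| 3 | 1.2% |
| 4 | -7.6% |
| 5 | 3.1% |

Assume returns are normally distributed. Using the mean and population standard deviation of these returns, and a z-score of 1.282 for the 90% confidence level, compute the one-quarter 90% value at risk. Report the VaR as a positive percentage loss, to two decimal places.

r̄ = (-1.3 + 4.5 + 1.2 − 7.6 + 3.1) / 5 = -0.0200%
Population std dev = √[90.7480 / 5] = 4.2602%
VaR = −(r̄ − z·σ) = −(-0.0200 − 1.282 × 4.2602) = −(-5.4816) = 5.4816%

5.48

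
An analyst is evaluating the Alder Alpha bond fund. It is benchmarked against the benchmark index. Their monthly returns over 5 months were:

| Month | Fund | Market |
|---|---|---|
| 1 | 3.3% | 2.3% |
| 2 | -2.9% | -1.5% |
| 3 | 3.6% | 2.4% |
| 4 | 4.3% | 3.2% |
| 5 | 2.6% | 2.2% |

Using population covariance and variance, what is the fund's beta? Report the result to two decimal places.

r̄p = 2.1800%,  r̄m = 1.7200%
Cov = Σ(rp − r̄p)(rm − r̄m) / 5 = 4.2624
Var(rm) = Σ(rm − r̄m)² / 5 = 2.7176
β = Cov / Var = 4.2624 / 2.7176 = 1.5684

1.57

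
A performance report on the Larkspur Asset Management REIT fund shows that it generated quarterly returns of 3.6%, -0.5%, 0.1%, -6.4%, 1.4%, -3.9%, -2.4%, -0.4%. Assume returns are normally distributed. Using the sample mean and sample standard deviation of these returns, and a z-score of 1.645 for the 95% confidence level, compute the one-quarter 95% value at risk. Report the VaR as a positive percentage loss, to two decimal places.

6.20

r̄ = (3.6 − 0.5 + 0.1 − 6.4 + 1.4 − 3.9 − 2.4 − 0.4) / 8 = -1.0625%
Sample σ = √[Σ(r − r̄)² / 7] = √[68.2388 / 7] = √9.7484 = 3.1222%
VaR = −(r̄ − z·σ) = −(-1.0625 − 1.645 × 3.1222) = −(-6.1985) = 6.1985%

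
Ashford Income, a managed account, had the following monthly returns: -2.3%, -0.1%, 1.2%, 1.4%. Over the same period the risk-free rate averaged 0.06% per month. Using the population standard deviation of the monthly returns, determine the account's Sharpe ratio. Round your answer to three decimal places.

μ = (-2.3 − 0.1 + 1.2 + 1.4) / 4 = 0.0500%
Σ(r − μ)² = (-2.3 − 0.0500)² + (-0.1 − 0.0500)² + (1.2 − 0.0500)² + … = 8.6900
population σ = √(8.6900 / 4) = √2.1725 = 1.4739%
Sharpe = (μ − rf) / σ = (0.0500 − 0.06) / 1.4739 = -0.0100 / 1.4739 = -0.0068

-0.007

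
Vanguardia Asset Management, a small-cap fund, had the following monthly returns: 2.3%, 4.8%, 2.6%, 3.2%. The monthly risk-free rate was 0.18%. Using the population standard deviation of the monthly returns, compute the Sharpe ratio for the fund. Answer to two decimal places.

r̄ = (2.3 + 4.8 + 2.6 + 3.2) / 4 = 3.2250%
Σ(r − r̄)² = (2.3 − 3.2250)² + (4.8 − 3.2250)² + … = 3.7275
population σ = √(3.7275 / 4) = √0.9319 = 0.9653%
Sharpe = (r̄ − rf) / σ = (3.2250 − 0.18) / 0.9653 = 3.0450 / 0.9653 = 3.1545

3.15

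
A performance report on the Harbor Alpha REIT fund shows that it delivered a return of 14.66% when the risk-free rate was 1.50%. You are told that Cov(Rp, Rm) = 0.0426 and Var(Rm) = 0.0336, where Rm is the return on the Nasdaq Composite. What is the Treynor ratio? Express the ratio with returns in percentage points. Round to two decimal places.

10.38

β = Cov / Var = 0.0426 / 0.0336 = 1.2679
Treynor = (Rp − Rf) / β = (14.66% − 1.50%) / 1.2679 = 13.16 / 1.2679 = 10.3794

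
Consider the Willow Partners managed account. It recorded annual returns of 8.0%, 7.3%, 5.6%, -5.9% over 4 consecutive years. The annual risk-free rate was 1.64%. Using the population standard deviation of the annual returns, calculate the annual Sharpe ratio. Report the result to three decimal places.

r̄ = (8 + 7.3 + 5.6 − 5.9) / 4 = 15.00 / 4 = 3.7500%
Σ(r − r̄)² = (8 − 3.7500)² + (7.3 − 3.7500)² + (5.6 − 3.7500)² + … = 127.2100
population σ = √(127.2100 / 4) = √31.8025 = 5.6394%
Sharpe = (r̄ − rf) / σ = (3.7500 − 1.64) / 5.6394 = 2.1100 / 5.6394 = 0.3742

0.374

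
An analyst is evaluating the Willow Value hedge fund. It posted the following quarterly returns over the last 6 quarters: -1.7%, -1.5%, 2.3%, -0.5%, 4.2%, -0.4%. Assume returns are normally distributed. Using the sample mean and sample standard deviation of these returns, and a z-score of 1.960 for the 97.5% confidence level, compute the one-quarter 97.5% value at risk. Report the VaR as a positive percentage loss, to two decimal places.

4.20

r̄ = (-1.7 − 1.5 + 2.3 − 0.5 + 4.2 − 0.4) / 6 = 2.40 / 6 = 0.4000%
Sample σ = √[Σ(r − r̄)² / 5] = √[27.5200 / 5] = √5.5040 = 2.3461%
VaR = −(r̄ − z·σ) = −(0.4000 − 1.960 × 2.3461) = −(-4.1984) = 4.1984%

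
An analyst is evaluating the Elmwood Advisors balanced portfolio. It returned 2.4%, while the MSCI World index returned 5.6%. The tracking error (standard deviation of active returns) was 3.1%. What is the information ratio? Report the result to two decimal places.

IR = (Rp − Rb) / TE = (2.4% − 5.6%) / 3.1% = -3.20% / 3.1% = -1.0323

-1.03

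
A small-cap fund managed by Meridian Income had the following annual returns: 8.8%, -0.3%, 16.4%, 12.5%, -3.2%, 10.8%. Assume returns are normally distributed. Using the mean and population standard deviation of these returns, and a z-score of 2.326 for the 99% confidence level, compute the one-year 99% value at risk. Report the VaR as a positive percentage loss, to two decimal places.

r̄ = (8.8 − 0.3 + 16.4 + 12.5 − 3.2 + 10.8) / 6 = 7.5000%
Σ(r − r̄)² = 292.1200; population σ = √(292.1200/6) = 6.9776%
VaR = −(r̄ − z·σ) = −(7.5000 − 2.326 × 6.9776) = −(-8.7299) = 8.7299%

8.73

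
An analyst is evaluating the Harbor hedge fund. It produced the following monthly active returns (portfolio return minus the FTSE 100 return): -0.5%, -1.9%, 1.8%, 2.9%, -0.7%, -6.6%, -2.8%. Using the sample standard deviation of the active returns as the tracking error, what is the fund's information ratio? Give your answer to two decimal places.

Mean return r̄ = -7.80 / 7 = -1.1143%
Σ(r − r̄)² = 58.7086; sample σ = √(58.7086/6) = 3.1281%
IR = r̄ / tracking error = -1.1143 / 3.1281 = -0.3562

-0.36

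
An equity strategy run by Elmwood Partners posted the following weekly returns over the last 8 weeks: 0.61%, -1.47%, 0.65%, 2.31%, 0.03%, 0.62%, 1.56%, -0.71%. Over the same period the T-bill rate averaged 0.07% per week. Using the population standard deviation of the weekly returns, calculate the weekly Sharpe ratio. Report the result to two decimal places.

0.34

Mean return r̄ = 3.600 / 8 = 0.4500%
Σ(r − r̄)² = (0.61 − 0.4500)² + (-1.47 − 0.4500)² + (0.65 − 0.4500)² + … = 9.9946
σ = √[9.9946 / 8] = 1.1177%
Sharpe = (r̄ − rf) / σ = (0.4500 − 0.07) / 1.1177 = 0.3800 / 1.1177 = 0.3400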